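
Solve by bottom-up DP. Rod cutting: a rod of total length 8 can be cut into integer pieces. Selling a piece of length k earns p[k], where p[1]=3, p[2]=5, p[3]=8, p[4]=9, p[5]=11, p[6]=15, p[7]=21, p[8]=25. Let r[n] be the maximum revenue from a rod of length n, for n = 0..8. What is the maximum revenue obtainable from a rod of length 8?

   n    0    1    2    3    4    5    6    7    8
r[n]    0    3    6    9   12   15   18   21   25

25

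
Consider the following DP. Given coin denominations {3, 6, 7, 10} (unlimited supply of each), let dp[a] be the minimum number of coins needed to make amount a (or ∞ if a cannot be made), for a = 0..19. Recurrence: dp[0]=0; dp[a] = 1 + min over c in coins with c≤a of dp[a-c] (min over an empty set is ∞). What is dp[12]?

 a  0  1  2  3  4  5  6  7  8  9 10 11 12 13 14 15 16 17 18 19
dp  0  -  -  1  -  -  1  1  -  2  1  -  2  2  2  3  2  2  3  3
(- denotes ∞ / unreachable)

2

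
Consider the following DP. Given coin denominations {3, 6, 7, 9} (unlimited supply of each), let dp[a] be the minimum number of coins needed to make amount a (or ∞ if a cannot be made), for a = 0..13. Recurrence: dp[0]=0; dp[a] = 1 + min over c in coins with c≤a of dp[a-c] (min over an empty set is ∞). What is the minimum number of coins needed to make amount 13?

2

 a  0  1  2  3  4  5  6  7  8  9 10 11 12 13
dp  0  -  -  1  -  -  1  1  -  1  2  -  2  2
(- denotes ∞ / unreachable)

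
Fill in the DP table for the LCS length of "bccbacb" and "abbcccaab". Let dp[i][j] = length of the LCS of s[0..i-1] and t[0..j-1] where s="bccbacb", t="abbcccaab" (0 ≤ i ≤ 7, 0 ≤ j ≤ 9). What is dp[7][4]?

   ''  a  b  b  c  c  c  a  a  b
''  0  0  0  0  0  0  0  0  0  0
 b  0  0  1  1  1  1  1  1  1  1
 c  0  0  1  1  2  2  2  2  2  2
 c  0  0  1  1  2  3  3  3  3  3
 b  0  0  1  2  2  3  3  3  3  4
 a  0  1  1  2  2  3  3  4  4  4
 c  0  1  1  2  3  3  4  4  4  4
 b  0  1  2  2  3  3  4  4  4  5

3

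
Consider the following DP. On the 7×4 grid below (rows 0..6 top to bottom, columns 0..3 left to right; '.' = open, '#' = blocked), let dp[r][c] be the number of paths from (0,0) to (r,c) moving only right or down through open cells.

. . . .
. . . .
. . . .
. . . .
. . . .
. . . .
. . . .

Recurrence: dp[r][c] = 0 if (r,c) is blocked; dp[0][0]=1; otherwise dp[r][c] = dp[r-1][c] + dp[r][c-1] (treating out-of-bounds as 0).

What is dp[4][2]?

r\c   0   1   2   3
  0   1   1   1   1
  1   1   2   3   4
  2   1   3   6  10
  3   1   4  10  20
  4   1   5  15  35
  5   1   6  21  56
  6   1   7  28  84

15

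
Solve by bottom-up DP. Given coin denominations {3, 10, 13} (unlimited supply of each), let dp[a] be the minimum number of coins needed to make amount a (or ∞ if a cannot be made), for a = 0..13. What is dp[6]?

2

 a  0  1  2  3  4  5  6  7  8  9 10 11 12 13
dp  0  -  -  1  -  -  2  -  -  3  1  -  4  1
(- denotes ∞ / unreachable)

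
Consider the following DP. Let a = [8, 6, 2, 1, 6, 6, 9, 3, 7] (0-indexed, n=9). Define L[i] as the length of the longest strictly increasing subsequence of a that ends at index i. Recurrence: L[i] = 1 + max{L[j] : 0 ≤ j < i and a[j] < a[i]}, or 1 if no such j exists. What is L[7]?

   i    0    1    2    3    4    5    6    7    8
a[i]    8    6    2    1    6    6    9    3    7
L[i]    1    1    1    1    2    2    3    2    3

2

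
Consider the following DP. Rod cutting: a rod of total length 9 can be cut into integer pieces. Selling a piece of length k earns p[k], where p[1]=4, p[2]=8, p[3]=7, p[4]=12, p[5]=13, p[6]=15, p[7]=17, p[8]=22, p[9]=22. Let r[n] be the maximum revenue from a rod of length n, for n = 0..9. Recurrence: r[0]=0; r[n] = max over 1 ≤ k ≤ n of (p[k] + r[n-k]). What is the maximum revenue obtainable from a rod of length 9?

36

   n    0    1    2    3    4    5    6    7    8    9
r[n]    0    4    8   12   16   20   24   28   32   36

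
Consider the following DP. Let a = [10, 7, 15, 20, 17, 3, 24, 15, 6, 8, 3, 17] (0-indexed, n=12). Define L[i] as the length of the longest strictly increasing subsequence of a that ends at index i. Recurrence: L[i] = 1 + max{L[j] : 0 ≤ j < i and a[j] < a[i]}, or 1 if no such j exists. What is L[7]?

2

   i    0    1    2    3    4    5    6    7    8    9   10   11
a[i]   10    7   15   20   17    3   24   15    6    8    3   17
L[i]    1    1    2    3    3    1    4    2    2    3    1    4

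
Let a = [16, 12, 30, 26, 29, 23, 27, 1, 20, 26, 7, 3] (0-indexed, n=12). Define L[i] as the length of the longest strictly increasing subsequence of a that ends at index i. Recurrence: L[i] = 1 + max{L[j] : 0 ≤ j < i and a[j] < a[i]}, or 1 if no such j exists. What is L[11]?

   i    0    1    2    3    4    5    6    7    8    9   10   11
a[i]   16   12   30   26   29   23   27    1   20   26    7    3
L[i]    1    1    2    2    3    2    3    1    2    3    2    2

2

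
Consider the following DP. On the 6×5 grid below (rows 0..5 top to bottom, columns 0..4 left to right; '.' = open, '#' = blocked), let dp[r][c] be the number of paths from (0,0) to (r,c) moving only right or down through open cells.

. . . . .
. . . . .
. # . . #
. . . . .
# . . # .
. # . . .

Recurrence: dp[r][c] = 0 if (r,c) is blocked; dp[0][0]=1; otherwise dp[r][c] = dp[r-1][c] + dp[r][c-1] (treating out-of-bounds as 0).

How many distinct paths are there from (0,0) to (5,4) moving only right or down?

16

r\c   0   1   2   3   4
  0   1   1   1   1   1
  1   1   2   3   4   5
  2   1   0   3   7   0
  3   1   1   4  11  11
  4   0   1   5   0  11
  5   0   0   5   5  16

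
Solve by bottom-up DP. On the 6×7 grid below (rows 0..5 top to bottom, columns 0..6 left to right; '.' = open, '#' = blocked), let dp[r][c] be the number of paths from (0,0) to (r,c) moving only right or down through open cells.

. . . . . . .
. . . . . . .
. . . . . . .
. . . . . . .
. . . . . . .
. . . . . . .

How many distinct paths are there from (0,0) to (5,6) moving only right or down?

462

r\c   0   1   2   3   4   5   6
  0   1   1   1   1   1   1   1
  1   1   2   3   4   5   6   7
  2   1   3   6  10  15  21  28
  3   1   4  10  20  35  56  84
  4   1   5  15  35  70 126 210
  5   1   6  21  56 126 252 462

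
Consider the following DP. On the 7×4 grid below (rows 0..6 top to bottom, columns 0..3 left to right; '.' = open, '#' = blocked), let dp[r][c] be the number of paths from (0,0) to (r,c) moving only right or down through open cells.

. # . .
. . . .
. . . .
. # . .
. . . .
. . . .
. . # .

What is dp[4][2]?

r\c   0   1   2   3
  0   1   0   0   0
  1   1   1   1   1
  2   1   2   3   4
  3   1   0   3   7
  4   1   1   4  11
  5   1   2   6  17
  6   1   3   0  17

4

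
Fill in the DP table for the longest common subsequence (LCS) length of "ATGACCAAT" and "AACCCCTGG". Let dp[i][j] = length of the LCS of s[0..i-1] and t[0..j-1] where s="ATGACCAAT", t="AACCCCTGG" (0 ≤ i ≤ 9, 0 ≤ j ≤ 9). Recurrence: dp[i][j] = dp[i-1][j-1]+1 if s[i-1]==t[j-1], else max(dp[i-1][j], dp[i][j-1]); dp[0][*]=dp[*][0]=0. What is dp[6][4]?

   ''  A  A  C  C  C  C  T  G  G
''  0  0  0  0  0  0  0  0  0  0
 A  0  1  1  1  1  1  1  1  1  1
 T  0  1  1  1  1  1  1  2  2  2
 G  0  1  1  1  1  1  1  2  3  3
 A  0  1  2  2  2  2  2  2  3  3
 C  0  1  2  3  3  3  3  3  3  3
 C  0  1  2  3  4  4  4  4  4  4
 A  0  1  2  3  4  4  4  4  4  4
 A  0  1  2  3  4  4  4  4  4  4
 T  0  1  2  3  4  4  4  5  5  5

4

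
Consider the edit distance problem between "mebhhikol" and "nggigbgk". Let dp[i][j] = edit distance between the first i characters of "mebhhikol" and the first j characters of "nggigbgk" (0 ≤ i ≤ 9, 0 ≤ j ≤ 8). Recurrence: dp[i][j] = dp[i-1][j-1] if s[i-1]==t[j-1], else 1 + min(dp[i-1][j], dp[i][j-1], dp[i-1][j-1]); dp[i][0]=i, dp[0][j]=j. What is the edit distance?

   ''  n  g  g  i  g  b  g  k
''  0  1  2  3  4  5  6  7  8
 m  1  1  2  3  4  5  6  7  8
 e  2  2  2  3  4  5  6  7  8
 b  3  3  3  3  4  5  5  6  7
 h  4  4  4  4  4  5  6  6  7
 h  5  5  5  5  5  5  6  7  7
 i  6  6  6  6  5  6  6  7  8
 k  7  7  7  7  6  6  7  7  7
 o  8  8  8  8  7  7  7  8  8
 l  9  9  9  9  8  8  8  8  9

9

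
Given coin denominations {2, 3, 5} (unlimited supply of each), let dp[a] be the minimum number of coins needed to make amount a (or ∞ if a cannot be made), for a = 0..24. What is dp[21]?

 a  0  1  2  3  4  5  6  7  8  9 10 11 12 13 14 15 16 17 18 19 20 21 22 23 24
dp  0  -  1  1  2  1  2  2  2  3  2  3  3  3  4  3  4  4  4  5  4  5  5  5  6
(- denotes ∞ / unreachable)

5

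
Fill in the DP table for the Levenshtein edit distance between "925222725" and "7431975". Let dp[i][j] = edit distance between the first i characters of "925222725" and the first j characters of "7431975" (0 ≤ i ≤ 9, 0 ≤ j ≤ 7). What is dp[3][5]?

   ''  7  4  3  1  9  7  5
''  0  1  2  3  4  5  6  7
 9  1  1  2  3  4  4  5  6
 2  2  2  2  3  4  5  5  6
 5  3  3  3  3  4  5  6  5
 2  4  4  4  4  4  5  6  6
 2  5  5  5  5  5  5  6  7
 2  6  6  6  6  6  6  6  7
 7  7  6  7  7  7  7  6  7
 2  8  7  7  8  8  8  7  7
 5  9  8  8  8  9  9  8  7

5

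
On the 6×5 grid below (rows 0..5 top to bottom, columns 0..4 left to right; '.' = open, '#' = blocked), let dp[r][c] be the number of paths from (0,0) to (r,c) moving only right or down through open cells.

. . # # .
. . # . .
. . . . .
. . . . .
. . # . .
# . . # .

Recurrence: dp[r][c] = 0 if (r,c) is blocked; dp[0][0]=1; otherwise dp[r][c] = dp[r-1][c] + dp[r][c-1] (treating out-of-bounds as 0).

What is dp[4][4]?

r\c   0   1   2   3   4
  0   1   1   0   0   0
  1   1   2   0   0   0
  2   1   3   3   3   3
  3   1   4   7  10  13
  4   1   5   0  10  23
  5   0   5   5   0  23

23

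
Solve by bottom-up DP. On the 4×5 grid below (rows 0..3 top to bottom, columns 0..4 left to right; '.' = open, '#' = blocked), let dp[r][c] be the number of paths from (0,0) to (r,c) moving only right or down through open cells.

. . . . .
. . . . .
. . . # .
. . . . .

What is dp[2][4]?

5

r\c   0   1   2   3   4
  0   1   1   1   1   1
  1   1   2   3   4   5
  2   1   3   6   0   5
  3   1   4  10  10  15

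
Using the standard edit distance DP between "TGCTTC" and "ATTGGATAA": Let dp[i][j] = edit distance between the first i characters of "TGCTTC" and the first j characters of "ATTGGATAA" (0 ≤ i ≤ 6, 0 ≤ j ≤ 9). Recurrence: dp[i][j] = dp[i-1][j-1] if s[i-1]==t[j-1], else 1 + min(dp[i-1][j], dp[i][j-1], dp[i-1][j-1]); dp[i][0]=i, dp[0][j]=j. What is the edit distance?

   ''  A  T  T  G  G  A  T  A  A
''  0  1  2  3  4  5  6  7  8  9
 T  1  1  1  2  3  4  5  6  7  8
 G  2  2  2  2  2  3  4  5  6  7
 C  3  3  3  3  3  3  4  5  6  7
 T  4  4  3  3  4  4  4  4  5  6
 T  5  5  4  3  4  5  5  4  5  6
 C  6  6  5  4  4  5  6  5  5  6

6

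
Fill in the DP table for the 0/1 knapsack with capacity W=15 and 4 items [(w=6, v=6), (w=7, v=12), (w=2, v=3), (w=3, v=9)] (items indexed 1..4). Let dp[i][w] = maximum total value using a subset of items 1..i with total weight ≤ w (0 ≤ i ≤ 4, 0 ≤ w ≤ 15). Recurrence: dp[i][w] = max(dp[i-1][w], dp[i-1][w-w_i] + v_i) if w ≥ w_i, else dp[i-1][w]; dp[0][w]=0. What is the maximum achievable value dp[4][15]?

i\w   0   1   2   3   4   5   6   7   8   9  10  11  12  13  14  15
  0   0   0   0   0   0   0   0   0   0   0   0   0   0   0   0   0
  1   0   0   0   0   0   0   6   6   6   6   6   6   6   6   6   6
  2   0   0   0   0   0   0   6  12  12  12  12  12  12  18  18  18
  3   0   0   3   3   3   3   6  12  12  15  15  15  15  18  18  21
  4   0   0   3   9   9  12  12  12  12  15  21  21  24  24  24  24

24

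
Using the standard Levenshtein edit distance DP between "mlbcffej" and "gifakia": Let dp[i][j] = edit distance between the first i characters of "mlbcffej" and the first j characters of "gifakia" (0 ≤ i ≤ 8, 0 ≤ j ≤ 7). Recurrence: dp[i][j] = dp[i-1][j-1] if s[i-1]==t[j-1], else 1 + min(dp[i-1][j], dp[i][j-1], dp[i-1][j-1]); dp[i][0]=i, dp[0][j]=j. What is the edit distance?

8

   ''  g  i  f  a  k  i  a
''  0  1  2  3  4  5  6  7
 m  1  1  2  3  4  5  6  7
 l  2  2  2  3  4  5  6  7
 b  3  3  3  3  4  5  6  7
 c  4  4  4  4  4  5  6  7
 f  5  5  5  4  5  5  6  7
 f  6  6  6  5  5  6  6  7
 e  7  7  7  6  6  6  7  7
 j  8  8  8  7  7  7  7  8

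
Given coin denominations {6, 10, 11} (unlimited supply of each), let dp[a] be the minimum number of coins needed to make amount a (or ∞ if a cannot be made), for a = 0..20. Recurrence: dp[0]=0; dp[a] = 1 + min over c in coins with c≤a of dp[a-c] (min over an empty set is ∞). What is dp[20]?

2

 a  0  1  2  3  4  5  6  7  8  9 10 11 12 13 14 15 16 17 18 19 20
dp  0  -  -  -  -  -  1  -  -  -  1  1  2  -  -  -  2  2  3  -  2
(- denotes ∞ / unreachable)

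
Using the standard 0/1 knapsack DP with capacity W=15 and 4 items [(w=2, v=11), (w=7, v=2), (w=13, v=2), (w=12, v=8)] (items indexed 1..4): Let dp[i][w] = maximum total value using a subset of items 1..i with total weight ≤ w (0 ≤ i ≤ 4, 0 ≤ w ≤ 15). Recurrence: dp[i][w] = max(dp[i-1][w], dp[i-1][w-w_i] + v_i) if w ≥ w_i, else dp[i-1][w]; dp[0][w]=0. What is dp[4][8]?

11

i\w   0   1   2   3   4   5   6   7   8   9  10  11  12  13  14  15
  0   0   0   0   0   0   0   0   0   0   0   0   0   0   0   0   0
  1   0   0  11  11  11  11  11  11  11  11  11  11  11  11  11  11
  2   0   0  11  11  11  11  11  11  11  13  13  13  13  13  13  13
  3   0   0  11  11  11  11  11  11  11  13  13  13  13  13  13  13
  4   0   0  11  11  11  11  11  11  11  13  13  13  13  13  19  19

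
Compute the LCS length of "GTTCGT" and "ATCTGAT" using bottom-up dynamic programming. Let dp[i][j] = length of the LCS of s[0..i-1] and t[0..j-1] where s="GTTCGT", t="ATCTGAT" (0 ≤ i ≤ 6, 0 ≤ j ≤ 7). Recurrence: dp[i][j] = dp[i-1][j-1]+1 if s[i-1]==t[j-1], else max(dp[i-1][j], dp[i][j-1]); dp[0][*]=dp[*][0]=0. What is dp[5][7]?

   ''  A  T  C  T  G  A  T
''  0  0  0  0  0  0  0  0
 G  0  0  0  0  0  1  1  1
 T  0  0  1  1  1  1  1  2
 T  0  0  1  1  2  2  2  2
 C  0  0  1  2  2  2  2  2
 G  0  0  1  2  2  3  3  3
 T  0  0  1  2  3  3  3  4

3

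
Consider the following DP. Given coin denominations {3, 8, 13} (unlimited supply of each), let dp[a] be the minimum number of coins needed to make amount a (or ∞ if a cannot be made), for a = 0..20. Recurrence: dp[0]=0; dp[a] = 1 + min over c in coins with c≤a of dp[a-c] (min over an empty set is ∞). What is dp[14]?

 a  0  1  2  3  4  5  6  7  8  9 10 11 12 13 14 15 16 17 18 19 20
dp  0  -  -  1  -  -  2  -  1  3  -  2  4  1  3  5  2  4  6  3  5
(- denotes ∞ / unreachable)

3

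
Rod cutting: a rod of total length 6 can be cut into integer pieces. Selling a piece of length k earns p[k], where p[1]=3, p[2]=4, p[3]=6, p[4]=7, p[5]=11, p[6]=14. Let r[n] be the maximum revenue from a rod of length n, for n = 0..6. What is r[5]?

   n    0    1    2    3    4    5    6
r[n]    0    3    6    9   12   15   18

15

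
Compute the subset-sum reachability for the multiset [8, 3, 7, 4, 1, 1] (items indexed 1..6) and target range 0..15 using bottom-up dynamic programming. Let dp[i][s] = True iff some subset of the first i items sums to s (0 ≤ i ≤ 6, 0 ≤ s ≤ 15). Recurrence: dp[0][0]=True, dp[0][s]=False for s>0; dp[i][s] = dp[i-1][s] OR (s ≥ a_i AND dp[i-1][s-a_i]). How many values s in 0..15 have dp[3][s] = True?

i\s   0   1   2   3   4   5   6   7   8   9  10  11  12  13  14  15
  0   T   F   F   F   F   F   F   F   F   F   F   F   F   F   F   F
  1   T   F   F   F   F   F   F   F   T   F   F   F   F   F   F   F
  2   T   F   F   T   F   F   F   F   T   F   F   T   F   F   F   F
  3   T   F   F   T   F   F   F   T   T   F   T   T   F   F   F   T
  4   T   F   F   T   T   F   F   T   T   F   T   T   T   F   T   T
  5   T   T   F   T   T   T   F   T   T   T   T   T   T   T   T   T
  6   T   T   T   T   T   T   T   T   T   T   T   T   T   T   T   T

7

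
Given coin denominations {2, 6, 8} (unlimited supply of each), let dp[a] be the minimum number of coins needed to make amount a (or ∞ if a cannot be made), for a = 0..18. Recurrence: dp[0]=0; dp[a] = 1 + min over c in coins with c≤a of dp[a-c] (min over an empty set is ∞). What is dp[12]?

 a  0  1  2  3  4  5  6  7  8  9 10 11 12 13 14 15 16 17 18
dp  0  -  1  -  2  -  1  -  1  -  2  -  2  -  2  -  2  -  3
(- denotes ∞ / unreachable)

2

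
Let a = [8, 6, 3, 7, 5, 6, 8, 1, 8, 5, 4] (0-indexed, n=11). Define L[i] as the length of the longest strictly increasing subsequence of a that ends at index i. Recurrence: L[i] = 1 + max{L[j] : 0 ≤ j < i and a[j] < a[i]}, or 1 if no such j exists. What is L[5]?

3

   i    0    1    2    3    4    5    6    7    8    9   10
a[i]    8    6    3    7    5    6    8    1    8    5    4
L[i]    1    1    1    2    2    3    4    1    4    2    2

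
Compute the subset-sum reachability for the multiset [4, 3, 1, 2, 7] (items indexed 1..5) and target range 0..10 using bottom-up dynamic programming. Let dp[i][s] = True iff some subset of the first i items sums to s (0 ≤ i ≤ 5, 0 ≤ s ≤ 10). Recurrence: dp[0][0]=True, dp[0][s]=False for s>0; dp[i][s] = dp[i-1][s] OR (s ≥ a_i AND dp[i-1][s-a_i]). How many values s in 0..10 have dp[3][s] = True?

7

i\s   0   1   2   3   4   5   6   7   8   9  10
  0   T   F   F   F   F   F   F   F   F   F   F
  1   T   F   F   F   T   F   F   F   F   F   F
  2   T   F   F   T   T   F   F   T   F   F   F
  3   T   T   F   T   T   T   F   T   T   F   F
  4   T   T   T   T   T   T   T   T   T   T   T
  5   T   T   T   T   T   T   T   T   T   T   T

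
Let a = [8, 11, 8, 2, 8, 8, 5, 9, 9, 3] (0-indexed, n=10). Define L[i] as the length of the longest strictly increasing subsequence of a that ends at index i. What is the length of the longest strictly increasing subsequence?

3

   i    0    1    2    3    4    5    6    7    8    9
a[i]    8   11    8    2    8    8    5    9    9    3
L[i]    1    2    1    1    2    2    2    3    3    2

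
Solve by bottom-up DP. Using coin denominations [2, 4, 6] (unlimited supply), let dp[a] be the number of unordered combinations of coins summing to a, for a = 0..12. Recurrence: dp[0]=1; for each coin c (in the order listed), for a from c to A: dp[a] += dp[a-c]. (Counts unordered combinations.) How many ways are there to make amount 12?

after  coin     0     1     2     3     4     5     6     7     8     9    10    11    12
          2     1     0     1     0     1     0     1     0     1     0     1     0     1
          4     1     0     1     0     2     0     2     0     3     0     3     0     4
          6     1     0     1     0     2     0     3     0     4     0     5     0     7

7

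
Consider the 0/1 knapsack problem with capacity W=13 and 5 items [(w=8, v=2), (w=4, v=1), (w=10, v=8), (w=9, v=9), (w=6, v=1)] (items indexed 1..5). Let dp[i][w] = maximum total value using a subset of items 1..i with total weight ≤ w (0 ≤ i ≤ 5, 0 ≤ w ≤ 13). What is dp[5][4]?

1

i\w   0   1   2   3   4   5   6   7   8   9  10  11  12  13
  0   0   0   0   0   0   0   0   0   0   0   0   0   0   0
  1   0   0   0   0   0   0   0   0   2   2   2   2   2   2
  2   0   0   0   0   1   1   1   1   2   2   2   2   3   3
  3   0   0   0   0   1   1   1   1   2   2   8   8   8   8
  4   0   0   0   0   1   1   1   1   2   9   9   9   9  10
  5   0   0   0   0   1   1   1   1   2   9   9   9   9  10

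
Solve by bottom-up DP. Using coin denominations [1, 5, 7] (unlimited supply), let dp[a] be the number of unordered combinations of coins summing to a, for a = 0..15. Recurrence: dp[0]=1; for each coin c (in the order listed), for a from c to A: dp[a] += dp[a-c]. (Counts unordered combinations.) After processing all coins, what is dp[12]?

5

after  coin     0     1     2     3     4     5     6     7     8     9    10    11    12    13    14    15
          1     1     1     1     1     1     1     1     1     1     1     1     1     1     1     1     1
          5     1     1     1     1     1     2     2     2     2     2     3     3     3     3     3     4
          7     1     1     1     1     1     2     2     3     3     3     4     4     5     5     6     7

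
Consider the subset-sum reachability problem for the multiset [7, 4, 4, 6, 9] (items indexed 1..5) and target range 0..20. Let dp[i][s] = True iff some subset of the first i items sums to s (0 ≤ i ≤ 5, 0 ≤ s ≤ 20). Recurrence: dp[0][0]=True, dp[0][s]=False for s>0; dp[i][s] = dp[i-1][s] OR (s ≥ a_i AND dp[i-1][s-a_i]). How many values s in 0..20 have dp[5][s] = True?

15

i\s   0   1   2   3   4   5   6   7   8   9  10  11  12  13  14  15  16  17  18  19  20
  0   T   F   F   F   F   F   F   F   F   F   F   F   F   F   F   F   F   F   F   F   F
  1   T   F   F   F   F   F   F   T   F   F   F   F   F   F   F   F   F   F   F   F   F
  2   T   F   F   F   T   F   F   T   F   F   F   T   F   F   F   F   F   F   F   F   F
  3   T   F   F   F   T   F   F   T   T   F   F   T   F   F   F   T   F   F   F   F   F
  4   T   F   F   F   T   F   T   T   T   F   T   T   F   T   T   T   F   T   F   F   F
  5   T   F   F   F   T   F   T   T   T   T   T   T   F   T   T   T   T   T   F   T   T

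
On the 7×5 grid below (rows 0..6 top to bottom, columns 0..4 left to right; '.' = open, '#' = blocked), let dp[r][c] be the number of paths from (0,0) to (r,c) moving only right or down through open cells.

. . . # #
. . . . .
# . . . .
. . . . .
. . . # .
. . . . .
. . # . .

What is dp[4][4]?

r\c   0   1   2   3   4
  0   1   1   1   0   0
  1   1   2   3   3   3
  2   0   2   5   8  11
  3   0   2   7  15  26
  4   0   2   9   0  26
  5   0   2  11  11  37
  6   0   2   0  11  48

26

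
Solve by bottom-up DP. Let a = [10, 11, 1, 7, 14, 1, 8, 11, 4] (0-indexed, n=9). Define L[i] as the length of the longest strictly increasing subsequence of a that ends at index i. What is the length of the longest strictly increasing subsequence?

   i    0    1    2    3    4    5    6    7    8
a[i]   10   11    1    7   14    1    8   11    4
L[i]    1    2    1    2    3    1    3    4    2

4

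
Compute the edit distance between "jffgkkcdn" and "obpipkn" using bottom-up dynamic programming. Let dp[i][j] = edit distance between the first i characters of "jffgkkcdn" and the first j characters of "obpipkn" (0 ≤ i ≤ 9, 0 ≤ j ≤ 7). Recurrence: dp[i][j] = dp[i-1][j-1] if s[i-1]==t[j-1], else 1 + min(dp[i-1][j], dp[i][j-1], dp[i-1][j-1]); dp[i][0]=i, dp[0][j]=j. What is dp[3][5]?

5

   ''  o  b  p  i  p  k  n
''  0  1  2  3  4  5  6  7
 j  1  1  2  3  4  5  6  7
 f  2  2  2  3  4  5  6  7
 f  3  3  3  3  4  5  6  7
 g  4  4  4  4  4  5  6  7
 k  5  5  5  5  5  5  5  6
 k  6  6  6  6  6  6  5  6
 c  7  7  7  7  7  7  6  6
 d  8  8  8  8  8  8  7  7
 n  9  9  9  9  9  9  8  7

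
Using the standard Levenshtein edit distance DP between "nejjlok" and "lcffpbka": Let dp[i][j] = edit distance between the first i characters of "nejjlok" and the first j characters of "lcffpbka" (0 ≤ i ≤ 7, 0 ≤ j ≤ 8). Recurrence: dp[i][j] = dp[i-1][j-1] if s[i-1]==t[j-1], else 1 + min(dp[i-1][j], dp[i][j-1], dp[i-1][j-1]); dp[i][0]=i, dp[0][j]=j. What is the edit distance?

   ''  l  c  f  f  p  b  k  a
''  0  1  2  3  4  5  6  7  8
 n  1  1  2  3  4  5  6  7  8
 e  2  2  2  3  4  5  6  7  8
 j  3  3  3  3  4  5  6  7  8
 j  4  4  4  4  4  5  6  7  8
 l  5  4  5  5  5  5  6  7  8
 o  6  5  5  6  6  6  6  7  8
 k  7  6  6  6  7  7  7  6  7

7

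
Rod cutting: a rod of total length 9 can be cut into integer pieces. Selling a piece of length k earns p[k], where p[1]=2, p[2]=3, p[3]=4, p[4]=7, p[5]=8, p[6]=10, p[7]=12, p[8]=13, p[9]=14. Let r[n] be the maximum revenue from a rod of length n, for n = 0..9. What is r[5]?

10

   n    0    1    2    3    4    5    6    7    8    9
r[n]    0    2    4    6    8   10   12   14   16   18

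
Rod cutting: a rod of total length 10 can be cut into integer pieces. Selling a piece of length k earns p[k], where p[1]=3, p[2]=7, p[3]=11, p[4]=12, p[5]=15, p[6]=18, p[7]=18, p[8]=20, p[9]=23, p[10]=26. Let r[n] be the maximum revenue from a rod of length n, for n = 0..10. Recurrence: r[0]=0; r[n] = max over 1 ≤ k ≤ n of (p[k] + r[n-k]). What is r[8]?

   n    0    1    2    3    4    5    6    7    8    9   10
r[n]    0    3    7   11   14   18   22   25   29   33   36

29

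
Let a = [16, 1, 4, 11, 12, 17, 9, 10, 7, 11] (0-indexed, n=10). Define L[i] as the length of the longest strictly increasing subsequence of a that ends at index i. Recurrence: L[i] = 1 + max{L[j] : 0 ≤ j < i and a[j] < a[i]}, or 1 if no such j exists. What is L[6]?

3

   i    0    1    2    3    4    5    6    7    8    9
a[i]   16    1    4   11   12   17    9   10    7   11
L[i]    1    1    2    3    4    5    3    4    3    5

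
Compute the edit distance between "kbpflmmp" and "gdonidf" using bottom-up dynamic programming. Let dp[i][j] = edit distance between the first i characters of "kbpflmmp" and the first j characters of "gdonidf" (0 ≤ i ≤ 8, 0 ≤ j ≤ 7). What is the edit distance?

   ''  g  d  o  n  i  d  f
''  0  1  2  3  4  5  6  7
 k  1  1  2  3  4  5  6  7
 b  2  2  2  3  4  5  6  7
 p  3  3  3  3  4  5  6  7
 f  4  4  4  4  4  5  6  6
 l  5  5  5  5  5  5  6  7
 m  6  6  6  6  6  6  6  7
 m  7  7  7  7  7  7  7  7
 p  8  8  8  8  8  8  8  8

8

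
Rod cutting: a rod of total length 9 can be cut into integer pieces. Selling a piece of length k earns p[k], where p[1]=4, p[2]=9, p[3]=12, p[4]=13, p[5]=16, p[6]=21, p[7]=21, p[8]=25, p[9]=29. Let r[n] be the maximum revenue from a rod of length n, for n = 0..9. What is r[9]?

40

   n    0    1    2    3    4    5    6    7    8    9
r[n]    0    4    9   13   18   22   27   31   36   40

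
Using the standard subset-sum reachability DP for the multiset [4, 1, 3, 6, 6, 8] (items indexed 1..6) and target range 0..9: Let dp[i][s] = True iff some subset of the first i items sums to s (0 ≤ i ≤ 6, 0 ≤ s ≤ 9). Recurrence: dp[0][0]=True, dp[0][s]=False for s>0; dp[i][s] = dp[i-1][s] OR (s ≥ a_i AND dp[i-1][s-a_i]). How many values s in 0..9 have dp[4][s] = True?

9

i\s   0   1   2   3   4   5   6   7   8   9
  0   T   F   F   F   F   F   F   F   F   F
  1   T   F   F   F   T   F   F   F   F   F
  2   T   T   F   F   T   T   F   F   F   F
  3   T   T   F   T   T   T   F   T   T   F
  4   T   T   F   T   T   T   T   T   T   T
  5   T   T   F   T   T   T   T   T   T   T
  6   T   T   F   T   T   T   T   T   T   T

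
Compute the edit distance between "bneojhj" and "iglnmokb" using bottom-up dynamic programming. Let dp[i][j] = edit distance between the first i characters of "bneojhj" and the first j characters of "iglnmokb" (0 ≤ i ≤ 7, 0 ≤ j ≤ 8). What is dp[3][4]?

   ''  i  g  l  n  m  o  k  b
''  0  1  2  3  4  5  6  7  8
 b  1  1  2  3  4  5  6  7  7
 n  2  2  2  3  3  4  5  6  7
 e  3  3  3  3  4  4  5  6  7
 o  4  4  4  4  4  5  4  5  6
 j  5  5  5  5  5  5  5  5  6
 h  6  6  6  6  6  6  6  6  6
 j  7  7  7  7  7  7  7  7  7

4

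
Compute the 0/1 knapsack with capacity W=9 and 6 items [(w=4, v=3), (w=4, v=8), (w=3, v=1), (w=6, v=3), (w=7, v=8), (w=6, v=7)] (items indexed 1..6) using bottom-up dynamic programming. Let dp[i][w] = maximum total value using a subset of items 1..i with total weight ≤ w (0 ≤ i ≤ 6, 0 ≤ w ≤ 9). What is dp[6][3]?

1

i\w   0   1   2   3   4   5   6   7   8   9
  0   0   0   0   0   0   0   0   0   0   0
  1   0   0   0   0   3   3   3   3   3   3
  2   0   0   0   0   8   8   8   8  11  11
  3   0   0   0   1   8   8   8   9  11  11
  4   0   0   0   1   8   8   8   9  11  11
  5   0   0   0   1   8   8   8   9  11  11
  6   0   0   0   1   8   8   8   9  11  11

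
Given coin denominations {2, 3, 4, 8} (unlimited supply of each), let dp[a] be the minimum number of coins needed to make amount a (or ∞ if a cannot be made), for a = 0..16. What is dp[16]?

 a  0  1  2  3  4  5  6  7  8  9 10 11 12 13 14 15 16
dp  0  -  1  1  1  2  2  2  1  3  2  2  2  3  3  3  2
(- denotes ∞ / unreachable)

2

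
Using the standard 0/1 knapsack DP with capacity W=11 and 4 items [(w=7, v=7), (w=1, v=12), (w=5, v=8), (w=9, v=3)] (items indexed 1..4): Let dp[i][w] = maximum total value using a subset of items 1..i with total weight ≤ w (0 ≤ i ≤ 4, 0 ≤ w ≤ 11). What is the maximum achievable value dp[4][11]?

20

i\w   0   1   2   3   4   5   6   7   8   9  10  11
  0   0   0   0   0   0   0   0   0   0   0   0   0
  1   0   0   0   0   0   0   0   7   7   7   7   7
  2   0  12  12  12  12  12  12  12  19  19  19  19
  3   0  12  12  12  12  12  20  20  20  20  20  20
  4   0  12  12  12  12  12  20  20  20  20  20  20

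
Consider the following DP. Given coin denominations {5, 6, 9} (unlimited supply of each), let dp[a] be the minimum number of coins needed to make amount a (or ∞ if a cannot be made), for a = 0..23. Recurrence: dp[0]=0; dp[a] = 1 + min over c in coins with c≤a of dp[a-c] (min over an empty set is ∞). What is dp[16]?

 a  0  1  2  3  4  5  6  7  8  9 10 11 12 13 14 15 16 17 18 19 20 21 22 23
dp  0  -  -  -  -  1  1  -  -  1  2  2  2  -  2  2  3  3  2  3  3  3  4  3
(- denotes ∞ / unreachable)

3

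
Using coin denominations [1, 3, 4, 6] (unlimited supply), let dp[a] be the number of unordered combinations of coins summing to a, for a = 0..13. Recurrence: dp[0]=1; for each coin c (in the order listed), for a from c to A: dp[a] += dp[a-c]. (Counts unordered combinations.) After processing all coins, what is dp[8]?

7

after  coin     0     1     2     3     4     5     6     7     8     9    10    11    12    13
          1     1     1     1     1     1     1     1     1     1     1     1     1     1     1
          3     1     1     1     2     2     2     3     3     3     4     4     4     5     5
          4     1     1     1     2     3     3     4     5     6     7     8     9    11    12
          6     1     1     1     2     3     3     5     6     7     9    11    12    16    18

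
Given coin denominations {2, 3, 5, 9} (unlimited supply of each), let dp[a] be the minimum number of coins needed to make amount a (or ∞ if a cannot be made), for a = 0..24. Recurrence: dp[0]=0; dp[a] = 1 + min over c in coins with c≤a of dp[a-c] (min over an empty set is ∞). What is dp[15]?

3

 a  0  1  2  3  4  5  6  7  8  9 10 11 12 13 14 15 16 17 18 19 20 21 22 23 24
dp  0  -  1  1  2  1  2  2  2  1  2  2  2  3  2  3  3  3  2  3  3  3  4  3  4
(- denotes ∞ / unreachable)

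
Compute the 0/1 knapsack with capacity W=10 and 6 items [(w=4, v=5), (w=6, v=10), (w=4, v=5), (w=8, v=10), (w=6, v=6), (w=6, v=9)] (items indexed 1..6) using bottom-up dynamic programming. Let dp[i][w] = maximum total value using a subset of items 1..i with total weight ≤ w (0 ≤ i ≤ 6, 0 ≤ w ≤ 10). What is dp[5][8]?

10

i\w   0   1   2   3   4   5   6   7   8   9  10
  0   0   0   0   0   0   0   0   0   0   0   0
  1   0   0   0   0   5   5   5   5   5   5   5
  2   0   0   0   0   5   5  10  10  10  10  15
  3   0   0   0   0   5   5  10  10  10  10  15
  4   0   0   0   0   5   5  10  10  10  10  15
  5   0   0   0   0   5   5  10  10  10  10  15
  6   0   0   0   0   5   5  10  10  10  10  15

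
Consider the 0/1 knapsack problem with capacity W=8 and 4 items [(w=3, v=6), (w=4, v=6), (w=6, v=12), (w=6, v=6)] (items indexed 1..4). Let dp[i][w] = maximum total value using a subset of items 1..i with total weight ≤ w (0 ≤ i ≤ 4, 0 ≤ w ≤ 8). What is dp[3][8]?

i\w   0   1   2   3   4   5   6   7   8
  0   0   0   0   0   0   0   0   0   0
  1   0   0   0   6   6   6   6   6   6
  2   0   0   0   6   6   6   6  12  12
  3   0   0   0   6   6   6  12  12  12
  4   0   0   0   6   6   6  12  12  12

12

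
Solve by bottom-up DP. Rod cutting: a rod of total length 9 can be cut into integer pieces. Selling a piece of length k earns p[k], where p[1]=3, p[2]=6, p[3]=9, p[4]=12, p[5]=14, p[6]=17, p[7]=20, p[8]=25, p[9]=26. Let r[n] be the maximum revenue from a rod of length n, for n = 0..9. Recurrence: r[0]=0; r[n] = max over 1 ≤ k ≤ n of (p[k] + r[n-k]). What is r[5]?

   n    0    1    2    3    4    5    6    7    8    9
r[n]    0    3    6    9   12   15   18   21   25   28

15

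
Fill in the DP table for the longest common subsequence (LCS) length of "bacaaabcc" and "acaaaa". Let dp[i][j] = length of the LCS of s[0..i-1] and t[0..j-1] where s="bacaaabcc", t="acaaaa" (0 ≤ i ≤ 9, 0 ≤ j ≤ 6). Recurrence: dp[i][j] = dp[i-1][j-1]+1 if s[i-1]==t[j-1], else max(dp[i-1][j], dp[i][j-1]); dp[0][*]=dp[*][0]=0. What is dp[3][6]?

2

   ''  a  c  a  a  a  a
''  0  0  0  0  0  0  0
 b  0  0  0  0  0  0  0
 a  0  1  1  1  1  1  1
 c  0  1  2  2  2  2  2
 a  0  1  2  3  3  3  3
 a  0  1  2  3  4  4  4
 a  0  1  2  3  4  5  5
 b  0  1  2  3  4  5  5
 c  0  1  2  3  4  5  5
 c  0  1  2  3  4  5  5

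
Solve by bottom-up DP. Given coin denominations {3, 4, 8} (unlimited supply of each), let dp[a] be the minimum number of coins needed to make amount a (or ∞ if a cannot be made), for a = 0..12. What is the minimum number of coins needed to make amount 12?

 a  0  1  2  3  4  5  6  7  8  9 10 11 12
dp  0  -  -  1  1  -  2  2  1  3  3  2  2
(- denotes ∞ / unreachable)

2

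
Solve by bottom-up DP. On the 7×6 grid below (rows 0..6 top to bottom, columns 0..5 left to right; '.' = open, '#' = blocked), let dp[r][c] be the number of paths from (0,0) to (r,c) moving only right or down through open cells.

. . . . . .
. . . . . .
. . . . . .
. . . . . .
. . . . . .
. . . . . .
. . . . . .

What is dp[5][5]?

252

r\c   0   1   2   3   4   5
  0   1   1   1   1   1   1
  1   1   2   3   4   5   6
  2   1   3   6  10  15  21
  3   1   4  10  20  35  56
  4   1   5  15  35  70 126
  5   1   6  21  56 126 252
  6   1   7  28  84 210 462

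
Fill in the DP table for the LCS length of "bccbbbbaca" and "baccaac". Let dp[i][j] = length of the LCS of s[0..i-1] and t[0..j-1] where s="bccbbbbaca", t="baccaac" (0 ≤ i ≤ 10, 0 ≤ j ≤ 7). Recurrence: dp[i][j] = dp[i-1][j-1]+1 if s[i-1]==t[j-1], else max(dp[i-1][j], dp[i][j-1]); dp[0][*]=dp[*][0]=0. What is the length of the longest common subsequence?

   ''  b  a  c  c  a  a  c
''  0  0  0  0  0  0  0  0
 b  0  1  1  1  1  1  1  1
 c  0  1  1  2  2  2  2  2
 c  0  1  1  2  3  3  3  3
 b  0  1  1  2  3  3  3  3
 b  0  1  1  2  3  3  3  3
 b  0  1  1  2  3  3  3  3
 b  0  1  1  2  3  3  3  3
 a  0  1  2  2  3  4  4  4
 c  0  1  2  3  3  4  4  5
 a  0  1  2  3  3  4  5  5

5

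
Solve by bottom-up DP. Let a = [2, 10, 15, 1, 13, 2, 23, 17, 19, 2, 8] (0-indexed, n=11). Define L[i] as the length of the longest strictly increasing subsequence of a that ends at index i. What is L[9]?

   i    0    1    2    3    4    5    6    7    8    9   10
a[i]    2   10   15    1   13    2   23   17   19    2    8
L[i]    1    2    3    1    3    2    4    4    5    2    3

2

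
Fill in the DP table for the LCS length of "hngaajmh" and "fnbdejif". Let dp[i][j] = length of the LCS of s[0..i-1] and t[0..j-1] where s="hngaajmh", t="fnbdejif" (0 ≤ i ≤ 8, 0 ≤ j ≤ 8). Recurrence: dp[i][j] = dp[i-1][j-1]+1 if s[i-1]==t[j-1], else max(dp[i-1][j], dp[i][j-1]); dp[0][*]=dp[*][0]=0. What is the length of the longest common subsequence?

2

   ''  f  n  b  d  e  j  i  f
''  0  0  0  0  0  0  0  0  0
 h  0  0  0  0  0  0  0  0  0
 n  0  0  1  1  1  1  1  1  1
 g  0  0  1  1  1  1  1  1  1
 a  0  0  1  1  1  1  1  1  1
 a  0  0  1  1  1  1  1  1  1
 j  0  0  1  1  1  1  2  2  2
 m  0  0  1  1  1  1  2  2  2
 h  0  0  1  1  1  1  2  2  2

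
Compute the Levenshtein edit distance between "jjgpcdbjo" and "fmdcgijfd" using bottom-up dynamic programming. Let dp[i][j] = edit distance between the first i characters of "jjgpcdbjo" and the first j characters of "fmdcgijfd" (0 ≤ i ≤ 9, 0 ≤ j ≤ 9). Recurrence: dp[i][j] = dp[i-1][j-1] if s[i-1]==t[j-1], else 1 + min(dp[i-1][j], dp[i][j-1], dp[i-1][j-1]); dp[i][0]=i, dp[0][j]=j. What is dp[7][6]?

6

   ''  f  m  d  c  g  i  j  f  d
''  0  1  2  3  4  5  6  7  8  9
 j  1  1  2  3  4  5  6  6  7  8
 j  2  2  2  3  4  5  6  6  7  8
 g  3  3  3  3  4  4  5  6  7  8
 p  4  4  4  4  4  5  5  6  7  8
 c  5  5  5  5  4  5  6  6  7  8
 d  6  6  6  5  5  5  6  7  7  7
 b  7  7  7  6  6  6  6  7  8  8
 j  8  8  8  7  7  7  7  6  7  8
 o  9  9  9  8  8  8  8  7  7  8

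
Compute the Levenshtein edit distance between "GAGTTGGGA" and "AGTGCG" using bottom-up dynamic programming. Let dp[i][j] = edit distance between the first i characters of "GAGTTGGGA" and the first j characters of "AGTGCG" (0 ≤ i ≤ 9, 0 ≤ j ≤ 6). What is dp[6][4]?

2

   ''  A  G  T  G  C  G
''  0  1  2  3  4  5  6
 G  1  1  1  2  3  4  5
 A  2  1  2  2  3  4  5
 G  3  2  1  2  2  3  4
 T  4  3  2  1  2  3  4
 T  5  4  3  2  2  3  4
 G  6  5  4  3  2  3  3
 G  7  6  5  4  3  3  3
 G  8  7  6  5  4  4  3
 A  9  8  7  6  5  5  4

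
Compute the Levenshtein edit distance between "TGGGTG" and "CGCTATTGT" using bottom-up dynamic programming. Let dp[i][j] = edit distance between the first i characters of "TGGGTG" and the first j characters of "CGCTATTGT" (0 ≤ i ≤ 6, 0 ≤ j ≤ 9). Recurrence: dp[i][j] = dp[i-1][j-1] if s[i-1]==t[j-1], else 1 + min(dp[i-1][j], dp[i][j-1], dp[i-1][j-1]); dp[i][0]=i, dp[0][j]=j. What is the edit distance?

   ''  C  G  C  T  A  T  T  G  T
''  0  1  2  3  4  5  6  7  8  9
 T  1  1  2  3  3  4  5  6  7  8
 G  2  2  1  2  3  4  5  6  6  7
 G  3  3  2  2  3  4  5  6  6  7
 G  4  4  3  3  3  4  5  6  6  7
 T  5  5  4  4  3  4  4  5  6  6
 G  6  6  5  5  4  4  5  5  5  6

6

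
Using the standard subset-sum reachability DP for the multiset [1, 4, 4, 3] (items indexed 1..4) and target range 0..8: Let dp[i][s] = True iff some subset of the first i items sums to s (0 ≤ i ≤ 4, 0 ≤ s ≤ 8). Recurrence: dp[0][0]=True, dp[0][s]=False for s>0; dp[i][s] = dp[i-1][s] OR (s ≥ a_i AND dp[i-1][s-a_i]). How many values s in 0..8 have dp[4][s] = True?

7

i\s   0   1   2   3   4   5   6   7   8
  0   T   F   F   F   F   F   F   F   F
  1   T   T   F   F   F   F   F   F   F
  2   T   T   F   F   T   T   F   F   F
  3   T   T   F   F   T   T   F   F   T
  4   T   T   F   T   T   T   F   T   T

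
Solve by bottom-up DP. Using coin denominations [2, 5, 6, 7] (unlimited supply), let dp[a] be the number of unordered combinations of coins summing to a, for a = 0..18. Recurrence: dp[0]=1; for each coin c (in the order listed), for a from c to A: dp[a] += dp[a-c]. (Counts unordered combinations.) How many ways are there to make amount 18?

9

after  coin     0     1     2     3     4     5     6     7     8     9    10    11    12    13    14    15    16    17    18
          2     1     0     1     0     1     0     1     0     1     0     1     0     1     0     1     0     1     0     1
          5     1     0     1     0     1     1     1     1     1     1     2     1     2     1     2     2     2     2     2
          6     1     0     1     0     1     1     2     1     2     1     3     2     4     2     4     3     5     4     6
          7     1     0     1     0     1     1     2     2     2     2     3     3     5     4     6     5     7     7     9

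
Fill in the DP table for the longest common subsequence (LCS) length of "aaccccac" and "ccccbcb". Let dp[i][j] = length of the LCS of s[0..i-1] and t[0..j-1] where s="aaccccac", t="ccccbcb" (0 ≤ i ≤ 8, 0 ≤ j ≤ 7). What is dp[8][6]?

5

   ''  c  c  c  c  b  c  b
''  0  0  0  0  0  0  0  0
 a  0  0  0  0  0  0  0  0
 a  0  0  0  0  0  0  0  0
 c  0  1  1  1  1  1  1  1
 c  0  1  2  2  2  2  2  2
 c  0  1  2  3  3  3  3  3
 c  0  1  2  3  4  4  4  4
 a  0  1  2  3  4  4  4  4
 c  0  1  2  3  4  4  5  5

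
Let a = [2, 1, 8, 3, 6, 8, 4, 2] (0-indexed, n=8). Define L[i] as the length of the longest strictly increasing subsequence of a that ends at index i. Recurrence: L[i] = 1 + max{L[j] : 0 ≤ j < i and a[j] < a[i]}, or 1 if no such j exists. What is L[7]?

   i    0    1    2    3    4    5    6    7
a[i]    2    1    8    3    6    8    4    2
L[i]    1    1    2    2    3    4    3    2

2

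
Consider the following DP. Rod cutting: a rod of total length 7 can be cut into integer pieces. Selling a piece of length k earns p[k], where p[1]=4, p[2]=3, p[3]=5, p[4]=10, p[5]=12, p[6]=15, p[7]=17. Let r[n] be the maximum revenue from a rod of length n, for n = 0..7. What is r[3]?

   n    0    1    2    3    4    5    6    7
r[n]    0    4    8   12   16   20   24   28

12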